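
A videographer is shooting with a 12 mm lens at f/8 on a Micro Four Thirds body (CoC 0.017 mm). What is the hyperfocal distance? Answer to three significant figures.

Hyperfocal distance H = f²/(N·c) + f = 12²/(8 × 0.017) + 12 = 144/0.136 + 12 ≈ 1070.8 mm ≈ 1.07 m.

1.07 m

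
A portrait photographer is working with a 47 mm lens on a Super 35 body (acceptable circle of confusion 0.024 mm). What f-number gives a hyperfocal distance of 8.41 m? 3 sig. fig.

Rearrange H = f²/(N·c) + f for N: N = f² / ((H − f)·c).
N = 47² / ((8410 − 47) × 0.024) = 2209 / 200.7 ≈ 11.

f/11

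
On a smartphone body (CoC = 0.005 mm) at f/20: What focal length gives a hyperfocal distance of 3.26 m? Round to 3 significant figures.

From H = f²/(N·c) + f, with f ≪ H: f ≈ √(H·N·c) = √(3260 × 20 × 0.005) = √326.00 ≈ 18.06 mm.
Exact: f² + N·c·f − N·c·H = 0 ⇒ f = (−N·c + √((N·c)² + 4·N·c·H))/2 = (−0.1 + √1304.0)/2 ≈ 18.006 mm ≈ 18.0 mm.

18.0 mm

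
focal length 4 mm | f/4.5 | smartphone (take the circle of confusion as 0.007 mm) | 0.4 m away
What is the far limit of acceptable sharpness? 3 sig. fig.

Hyperfocal distance H = f²/(N·c) + f = 4²/(4.5 × 0.007) + 4 = 16/0.0315 + 4 ≈ 511.9 mm ≈ 0.512 m.
Far limit Df = s·(H − f)/(H − s) = 400 × (511.9 − 4) / (511.9 − 400) = 400 × 507.9 / 111.9 ≈ 1815.1 mm ≈ 1.82 m.

1.82 m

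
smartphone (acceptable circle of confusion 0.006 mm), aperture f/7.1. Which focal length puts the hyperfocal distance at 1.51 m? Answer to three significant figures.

8.00 mm

From H = f²/(N·c) + f, with f ≪ H: f ≈ √(H·N·c) = √(1510 × 7.1 × 0.006) = √64.326 ≈ 8.020 mm.
Exact: f² + N·c·f − N·c·H = 0 ⇒ f = (−N·c + √((N·c)² + 4·N·c·H))/2 = (−0.0426 + √257.31)/2 ≈ 7.9991 mm ≈ 8.00 mm.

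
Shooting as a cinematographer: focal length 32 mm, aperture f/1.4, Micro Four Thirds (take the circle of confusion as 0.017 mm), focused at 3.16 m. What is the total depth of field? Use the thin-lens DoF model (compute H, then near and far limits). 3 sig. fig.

Hyperfocal distance H = f²/(N·c) + f = 32²/(1.4 × 0.017) + 32 = 1024/0.0238 + 32 ≈ 43057.2 mm ≈ 43.06 m.
Near limit Dn = s·(H − f)/(H + s − 2f) = 3160 × (43057.2 − 32) / (43057.2 + 3160 − 2 × 32) = 3160 × 43025.2 / 46153.2 ≈ 2945.83 mm.
Far limit Df = s·(H − f)/(H − s) = 3160 × (43057.2 − 32) / (43057.2 − 3160) = 3160 × 43025.2 / 39897.2 ≈ 3407.75 mm.
Depth of field = Df − Dn = 3407.75 − 2945.83 ≈ 461.92 mm.

462 mm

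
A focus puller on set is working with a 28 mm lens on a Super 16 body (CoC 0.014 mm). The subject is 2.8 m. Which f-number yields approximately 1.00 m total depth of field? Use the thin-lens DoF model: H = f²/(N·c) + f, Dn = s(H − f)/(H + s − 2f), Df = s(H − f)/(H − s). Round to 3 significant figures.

Write h = H − f = f²/(N·c). The thin-lens limits are Dn = s·h/(h + (s−f)) and Df = s·h/(h − (s−f)), so DoF = Df − Dn = 2·s·(s−f)·h / (h² − (s−f)²).
That is a quadratic in h: DoF·h² − 2·s·(s−f)·h − DoF·(s−f)² = 0 ⇒ h = (s−f)·(s + √(s² + DoF²)) / DoF = 2772 × (2800 + √(2800² + 1000²)) / 1000 = 2772 × (2800 + 2973.21) / 1000 ≈ 16003 mm.
Then N = f²/(c·h) = 28² / (0.014 × 16003) = 784 / 224.05 ≈ 3.50.

f/3.50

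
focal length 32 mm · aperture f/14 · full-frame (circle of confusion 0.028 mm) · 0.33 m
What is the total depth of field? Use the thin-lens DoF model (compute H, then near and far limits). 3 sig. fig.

76.3 mm

Hyperfocal distance H = f²/(N·c) + f = 32²/(14 × 0.028) + 32 = 1024/0.392 + 32 ≈ 2644.2 mm ≈ 2.644 m.
Near limit Dn = s·(H − f)/(H + s − 2f) = 330 × (2644.2 − 32) / (2644.2 + 330 − 2 × 32) = 330 × 2612.2 / 2910.2 ≈ 296.209 mm.
Far limit Df = s·(H − f)/(H − s) = 330 × (2644.2 − 32) / (2644.2 − 330) = 330 × 2612.2 / 2314.2 ≈ 372.493 mm.
Depth of field = Df − Dn = 372.493 − 296.209 ≈ 76.284 mm.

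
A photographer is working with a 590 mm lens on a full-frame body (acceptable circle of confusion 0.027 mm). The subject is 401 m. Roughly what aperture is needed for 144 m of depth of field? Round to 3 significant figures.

f/5.61

Write h = H − f = f²/(N·c). The thin-lens limits are Dn = s·h/(h + (s−f)) and Df = s·h/(h − (s−f)), so DoF = Df − Dn = 2·s·(s−f)·h / (h² − (s−f)²).
That is a quadratic in h: DoF·h² − 2·s·(s−f)·h − DoF·(s−f)² = 0 ⇒ h = (s−f)·(s + √(s² + DoF²)) / DoF = 400410 × (401000 + √(401000² + 144000²)) / 144000 = 400410 × (401000 + 426072) / 144000 ≈ 2299776 mm.
Then N = f²/(c·h) = 590² / (0.027 × 2299776) = 348100 / 62094 ≈ 5.61.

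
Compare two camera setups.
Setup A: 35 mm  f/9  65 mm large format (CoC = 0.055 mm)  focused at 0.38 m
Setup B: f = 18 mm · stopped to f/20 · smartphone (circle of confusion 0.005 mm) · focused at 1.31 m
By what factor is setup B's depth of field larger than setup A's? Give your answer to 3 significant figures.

11.5

Setup A: H = 35²/(9×0.055) + 35 ≈ 2509.7 mm; DoF = Df − Dn = 441.56 − 333.51 ≈ 108.05 mm.
Setup B: H = 18²/(20×0.005) + 18 ≈ 3258.0 mm; DoF = Df − Dn = 2178.9 − 936.5 ≈ 1242.4 mm.
Ratio = 1242.4 / 108.05 ≈ 11.5.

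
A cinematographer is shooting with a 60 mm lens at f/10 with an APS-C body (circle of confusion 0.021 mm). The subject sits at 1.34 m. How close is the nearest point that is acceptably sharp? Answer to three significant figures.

Hyperfocal distance H = f²/(N·c) + f = 60²/(10 × 0.021) + 60 = 3600/0.21 + 60 ≈ 17202.9 mm ≈ 17.20 m.
Near limit Dn = s·(H − f)/(H + s − 2f) = 1340 × (17202.9 − 60) / (17202.9 + 1340 − 2 × 60) = 1340 × 17142.9 / 18422.9 ≈ 1246.9 mm ≈ 1.25 m.

1.25 m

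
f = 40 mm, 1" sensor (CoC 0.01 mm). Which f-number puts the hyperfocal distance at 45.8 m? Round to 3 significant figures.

f/3.50

Rearrange H = f²/(N·c) + f for N: N = f² / ((H − f)·c).
N = 40² / ((45800 − 40) × 0.01) = 1600 / 457.6 ≈ 3.50.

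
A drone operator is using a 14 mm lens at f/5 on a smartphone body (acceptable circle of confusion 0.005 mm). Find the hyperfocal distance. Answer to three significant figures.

7.85 m

Hyperfocal distance H = f²/(N·c) + f = 14²/(5 × 0.005) + 14 = 196/0.025 + 14 ≈ 7854.0 mm ≈ 7.85 m.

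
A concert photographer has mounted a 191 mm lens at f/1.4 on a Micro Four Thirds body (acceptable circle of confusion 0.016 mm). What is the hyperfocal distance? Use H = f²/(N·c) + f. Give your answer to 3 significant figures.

1630 m

Hyperfocal distance H = f²/(N·c) + f = 191²/(1.4 × 0.016) + 191 = 36481/0.0224 + 191 ≈ 1628807.1 mm ≈ 1630 m.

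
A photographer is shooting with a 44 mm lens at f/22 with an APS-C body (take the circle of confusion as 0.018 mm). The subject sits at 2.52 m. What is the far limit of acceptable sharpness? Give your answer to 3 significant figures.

Hyperfocal distance H = f²/(N·c) + f = 44²/(22 × 0.018) + 44 = 1936/0.396 + 44 ≈ 4932.9 mm ≈ 4.933 m.
Far limit Df = s·(H − f)/(H − s) = 2520 × (4932.9 − 44) / (4932.9 − 2520) = 2520 × 4888.9 / 2412.9 ≈ 5105.9 mm ≈ 5.11 m.

5.11 m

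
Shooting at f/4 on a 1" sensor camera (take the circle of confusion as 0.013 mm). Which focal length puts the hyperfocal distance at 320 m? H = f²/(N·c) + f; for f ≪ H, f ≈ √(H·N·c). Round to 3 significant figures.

From H = f²/(N·c) + f, with f ≪ H: f ≈ √(H·N·c) = √(320000 × 4 × 0.013) = √16640 ≈ 129.0 mm.
The +f correction barely moves this — solving exactly, f² + N·c·f − N·c·H = 0 ⇒ f = (−N·c + √((N·c)² + 4·N·c·H))/2 = (−0.052 + √66560)/2 ≈ 128.97 mm, so f ≈ 129 mm.

129 mm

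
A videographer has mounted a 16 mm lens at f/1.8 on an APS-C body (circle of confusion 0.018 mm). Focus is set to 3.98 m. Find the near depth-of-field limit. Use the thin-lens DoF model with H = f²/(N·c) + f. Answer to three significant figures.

Hyperfocal distance H = f²/(N·c) + f = 16²/(1.8 × 0.018) + 16 = 256/0.0324 + 16 ≈ 7917.2 mm ≈ 7.917 m.
Near limit Dn = s·(H − f)/(H + s − 2f) = 3980 × (7917.2 − 16) / (7917.2 + 3980 − 2 × 16) = 3980 × 7901.2 / 11865.2 ≈ 2650.3 mm ≈ 2.65 m.

2.65 m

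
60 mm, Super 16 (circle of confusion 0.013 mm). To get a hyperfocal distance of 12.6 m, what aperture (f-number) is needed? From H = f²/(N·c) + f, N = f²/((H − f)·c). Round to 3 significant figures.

Rearrange H = f²/(N·c) + f for N: N = f² / ((H − f)·c).
N = 60² / ((12600 − 60) × 0.013) = 3600 / 163.0 ≈ 22.1.

f/22.1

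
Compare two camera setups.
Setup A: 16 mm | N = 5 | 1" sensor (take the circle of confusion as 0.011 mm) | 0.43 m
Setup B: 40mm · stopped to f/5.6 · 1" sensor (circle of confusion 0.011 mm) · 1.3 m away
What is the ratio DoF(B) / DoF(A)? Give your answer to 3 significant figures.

Setup A: H = 16²/(5×0.011) + 16 ≈ 4670.5 mm; DoF = Df − Dn = 471.980 − 394.877 ≈ 77.103 mm.
Setup B: H = 40²/(5.6×0.011) + 40 ≈ 26014.0 mm; DoF = Df − Dn = 1366.28 − 1239.85 ≈ 126.43 mm.
Ratio = 126.43 / 77.103 ≈ 1.64.

1.64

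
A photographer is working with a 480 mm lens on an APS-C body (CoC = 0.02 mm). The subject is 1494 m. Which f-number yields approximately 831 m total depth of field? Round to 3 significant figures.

Write h = H − f = f²/(N·c). The thin-lens limits are Dn = s·h/(h + (s−f)) and Df = s·h/(h − (s−f)), so DoF = Df − Dn = 2·s·(s−f)·h / (h² − (s−f)²).
That is a quadratic in h: DoF·h² − 2·s·(s−f)·h − DoF·(s−f)² = 0 ⇒ h = (s−f)·(s + √(s² + DoF²)) / DoF = 1493520 × (1494000 + √(1494000² + 831000²)) / 831000 = 1493520 × (1494000 + 1709560) / 831000 ≈ 5757619 mm.
Then N = f²/(c·h) = 480² / (0.02 × 5757619) = 230400 / 115152 ≈ 2.00.

f/2.00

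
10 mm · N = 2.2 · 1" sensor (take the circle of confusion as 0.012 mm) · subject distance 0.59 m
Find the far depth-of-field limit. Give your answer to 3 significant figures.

0.697 m

Hyperfocal distance H = f²/(N·c) + f = 10²/(2.2 × 0.012) + 10 = 100/0.0264 + 10 ≈ 3797.9 mm ≈ 3.798 m.
Far limit Df = s·(H − f)/(H − s) = 590 × (3797.9 − 10) / (3797.9 − 590) = 590 × 3787.9 / 3207.9 ≈ 696.67 mm ≈ 0.697 m.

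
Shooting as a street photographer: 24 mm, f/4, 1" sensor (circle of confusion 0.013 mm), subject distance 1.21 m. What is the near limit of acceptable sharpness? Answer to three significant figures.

1.09 m

Hyperfocal distance H = f²/(N·c) + f = 24²/(4 × 0.013) + 24 = 576/0.052 + 24 ≈ 11100.9 mm ≈ 11.10 m.
Near limit Dn = s·(H − f)/(H + s − 2f) = 1210 × (11100.9 − 24) / (11100.9 + 1210 − 2 × 24) = 1210 × 11076.9 / 12262.9 ≈ 1093.0 mm ≈ 1.09 m.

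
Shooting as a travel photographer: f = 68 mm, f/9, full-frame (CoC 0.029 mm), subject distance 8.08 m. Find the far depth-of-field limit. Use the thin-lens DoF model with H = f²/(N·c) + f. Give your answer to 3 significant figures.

Hyperfocal distance H = f²/(N·c) + f = 68²/(9 × 0.029) + 68 = 4624/0.261 + 68 ≈ 17784.5 mm ≈ 17.78 m.
Far limit Df = s·(H − f)/(H − s) = 8080 × (17784.5 − 68) / (17784.5 − 8080) = 8080 × 17716.5 / 9704.5 ≈ 14751 mm ≈ 14.8 m.

14.8 m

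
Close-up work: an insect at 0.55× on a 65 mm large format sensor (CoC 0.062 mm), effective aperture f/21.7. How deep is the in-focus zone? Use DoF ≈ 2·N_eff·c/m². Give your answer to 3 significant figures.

At magnification m, DoF ≈ 2·N_eff·c/m² = 2 × 21.7 × 0.062 / 0.55² = 2.691 / 0.3025 ≈ 8.9 mm.

8.90 mm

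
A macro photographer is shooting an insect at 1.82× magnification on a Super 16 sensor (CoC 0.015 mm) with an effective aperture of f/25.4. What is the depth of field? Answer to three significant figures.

0.230 mm

At magnification m, DoF ≈ 2·N_eff·c/m² = 2 × 25.4 × 0.015 / 1.82² = 0.762 / 3.312 ≈ 0.23 mm.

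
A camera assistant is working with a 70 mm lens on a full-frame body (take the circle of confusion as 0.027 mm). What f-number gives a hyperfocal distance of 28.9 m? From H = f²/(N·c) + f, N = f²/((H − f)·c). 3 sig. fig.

f/6.29

Rearrange H = f²/(N·c) + f for N: N = f² / ((H − f)·c).
N = 70² / ((28900 − 70) × 0.027) = 4900 / 778.4 ≈ 6.29.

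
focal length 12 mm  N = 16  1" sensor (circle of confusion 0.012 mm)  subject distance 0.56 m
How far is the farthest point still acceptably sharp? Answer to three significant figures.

2.08 m

Hyperfocal distance H = f²/(N·c) + f = 12²/(16 × 0.012) + 12 = 144/0.192 + 12 ≈ 762.0 mm ≈ 0.762 m.
Far limit Df = s·(H − f)/(H − s) = 560 × (762.0 − 12) / (762.0 − 560) = 560 × 750.0 / 202.0 ≈ 2079.2 mm ≈ 2.08 m.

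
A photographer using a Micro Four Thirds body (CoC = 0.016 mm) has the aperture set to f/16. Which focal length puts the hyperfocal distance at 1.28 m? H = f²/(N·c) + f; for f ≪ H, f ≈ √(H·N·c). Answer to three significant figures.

From H = f²/(N·c) + f, with f ≪ H: f ≈ √(H·N·c) = √(1280 × 16 × 0.016) = √327.68 ≈ 18.10 mm.
Exact: f² + N·c·f − N·c·H = 0 ⇒ f = (−N·c + √((N·c)² + 4·N·c·H))/2 = (−0.256 + √1310.8)/2 ≈ 17.974 mm ≈ 18.0 mm.

18.0 mm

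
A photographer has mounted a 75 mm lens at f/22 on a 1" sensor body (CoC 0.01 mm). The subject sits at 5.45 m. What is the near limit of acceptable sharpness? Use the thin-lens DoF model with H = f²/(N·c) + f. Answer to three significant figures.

4.50 m

Hyperfocal distance H = f²/(N·c) + f = 75²/(22 × 0.01) + 75 = 5625/0.22 + 75 ≈ 25643.2 mm ≈ 25.64 m.
Near limit Dn = s·(H − f)/(H + s − 2f) = 5450 × (25643.2 − 75) / (25643.2 + 5450 − 2 × 75) = 5450 × 25568.2 / 30943.2 ≈ 4503.3 mm ≈ 4.50 m.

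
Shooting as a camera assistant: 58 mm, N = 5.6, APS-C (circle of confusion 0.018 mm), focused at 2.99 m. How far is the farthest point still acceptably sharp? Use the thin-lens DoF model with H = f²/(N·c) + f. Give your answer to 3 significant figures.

3.28 m

Hyperfocal distance H = f²/(N·c) + f = 58²/(5.6 × 0.018) + 58 = 3364/0.1008 + 58 ≈ 33431.0 mm ≈ 33.43 m.
Far limit Df = s·(H − f)/(H − s) = 2990 × (33431.0 − 58) / (33431.0 − 2990) = 2990 × 33373.0 / 30441.0 ≈ 3278.0 mm ≈ 3.28 m.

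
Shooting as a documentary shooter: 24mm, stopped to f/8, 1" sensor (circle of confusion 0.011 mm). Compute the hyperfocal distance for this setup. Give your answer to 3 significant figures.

6.57 m

Hyperfocal distance H = f²/(N·c) + f = 24²/(8 × 0.011) + 24 = 576/0.088 + 24 ≈ 6569.5 mm ≈ 6.57 m.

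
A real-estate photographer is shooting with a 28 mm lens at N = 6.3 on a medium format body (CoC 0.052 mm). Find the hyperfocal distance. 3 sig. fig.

Hyperfocal distance H = f²/(N·c) + f = 28²/(6.3 × 0.052) + 28 = 784/0.3276 + 28 ≈ 2421.2 mm ≈ 2.42 m.

2.42 m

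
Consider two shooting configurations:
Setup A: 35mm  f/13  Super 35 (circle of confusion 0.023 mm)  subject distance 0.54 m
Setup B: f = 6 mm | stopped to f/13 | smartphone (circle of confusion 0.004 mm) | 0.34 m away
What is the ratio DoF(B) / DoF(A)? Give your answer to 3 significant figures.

Setup A: H = 35²/(13×0.023) + 35 ≈ 4132.0 mm; DoF = Df − Dn = 615.92 − 480.74 ≈ 135.18 mm.
Setup B: H = 6²/(13×0.004) + 6 ≈ 698.3 mm; DoF = Df − Dn = 656.93 − 229.35 ≈ 427.58 mm.
Ratio = 427.58 / 135.18 ≈ 3.16.

3.16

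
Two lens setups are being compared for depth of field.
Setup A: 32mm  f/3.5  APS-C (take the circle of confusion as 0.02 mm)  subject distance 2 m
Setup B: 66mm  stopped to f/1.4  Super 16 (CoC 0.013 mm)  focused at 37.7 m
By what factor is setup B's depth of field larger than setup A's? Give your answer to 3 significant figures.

22.2

Setup A: H = 32²/(3.5×0.02) + 32 ≈ 14660.6 mm; DoF = Df − Dn = 2310.89 − 1762.84 ≈ 548.05 mm.
Setup B: H = 66²/(1.4×0.013) + 66 ≈ 239406.7 mm; DoF = Df − Dn = 44734 − 32578 ≈ 12156 mm.
Ratio = 12156 / 548.05 ≈ 22.2.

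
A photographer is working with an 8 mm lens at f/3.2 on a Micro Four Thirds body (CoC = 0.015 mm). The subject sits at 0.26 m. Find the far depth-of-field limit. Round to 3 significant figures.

Hyperfocal distance H = f²/(N·c) + f = 8²/(3.2 × 0.015) + 8 = 64/0.048 + 8 ≈ 1341.3 mm ≈ 1.341 m.
Far limit Df = s·(H − f)/(H − s) = 260 × (1341.3 − 8) / (1341.3 − 260) = 260 × 1333.3 / 1081.3 ≈ 320.59 mm.

321 mm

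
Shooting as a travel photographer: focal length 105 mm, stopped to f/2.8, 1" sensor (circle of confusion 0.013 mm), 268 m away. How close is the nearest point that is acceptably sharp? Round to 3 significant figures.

Hyperfocal distance H = f²/(N·c) + f = 105²/(2.8 × 0.013) + 105 = 11025/0.0364 + 105 ≈ 302989.6 mm ≈ 303.0 m.
Near limit Dn = s·(H − f)/(H + s − 2f) = 268000 × (302989.6 − 105) / (302989.6 + 268000 − 2 × 105) = 268000 × 302884.6 / 570779.6 ≈ 142214 mm ≈ 142 m.

142 m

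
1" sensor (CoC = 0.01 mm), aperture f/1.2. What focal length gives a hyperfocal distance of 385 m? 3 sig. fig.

68.0 mm

From H = f²/(N·c) + f, with f ≪ H: f ≈ √(H·N·c) = √(385000 × 1.2 × 0.01) = √4620.0 ≈ 67.97 mm.
The +f correction barely moves this — solving exactly, f² + N·c·f − N·c·H = 0 ⇒ f = (−N·c + √((N·c)² + 4·N·c·H))/2 = (−0.012 + √18480)/2 ≈ 67.965 mm, so f ≈ 68.0 mm.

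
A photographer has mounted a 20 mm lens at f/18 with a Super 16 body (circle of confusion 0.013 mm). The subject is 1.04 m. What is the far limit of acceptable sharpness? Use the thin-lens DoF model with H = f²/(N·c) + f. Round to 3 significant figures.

2.58 m

Hyperfocal distance H = f²/(N·c) + f = 20²/(18 × 0.013) + 20 = 400/0.234 + 20 ≈ 1729.4 mm ≈ 1.729 m.
Far limit Df = s·(H − f)/(H − s) = 1040 × (1729.4 − 20) / (1729.4 − 1040) = 1040 × 1709.4 / 689.4 ≈ 2578.7 mm ≈ 2.58 m.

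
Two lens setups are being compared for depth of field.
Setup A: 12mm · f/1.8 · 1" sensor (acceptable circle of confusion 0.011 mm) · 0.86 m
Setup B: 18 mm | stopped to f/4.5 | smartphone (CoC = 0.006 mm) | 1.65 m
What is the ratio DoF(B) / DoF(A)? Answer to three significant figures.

Setup A: H = 12²/(1.8×0.011) + 12 ≈ 7284.7 mm; DoF = Df − Dn = 973.51 − 770.20 ≈ 203.31 mm.
Setup B: H = 18²/(4.5×0.006) + 18 ≈ 12018.0 mm; DoF = Df − Dn = 1909.72 − 1452.46 ≈ 457.26 mm.
Ratio = 457.26 / 203.31 ≈ 2.25.

2.25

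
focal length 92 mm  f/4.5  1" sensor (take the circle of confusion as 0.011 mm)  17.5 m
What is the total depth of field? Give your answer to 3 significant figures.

3.60 m

Hyperfocal distance H = f²/(N·c) + f = 92²/(4.5 × 0.011) + 92 = 8464/0.0495 + 92 ≈ 171081.9 mm ≈ 171.1 m.
Near limit Dn = s·(H − f)/(H + s − 2f) = 17500 × (171081.9 − 92) / (171081.9 + 17500 − 2 × 92) = 17500 × 170989.9 / 188397.9 ≈ 15883.0 mm.
Far limit Df = s·(H − f)/(H − s) = 17500 × (171081.9 − 92) / (171081.9 − 17500) = 17500 × 170989.9 / 153581.9 ≈ 19483.6 mm.
Depth of field = Df − Dn = 19483.6 − 15883.0 ≈ 3600.6 mm ≈ 3.60 m.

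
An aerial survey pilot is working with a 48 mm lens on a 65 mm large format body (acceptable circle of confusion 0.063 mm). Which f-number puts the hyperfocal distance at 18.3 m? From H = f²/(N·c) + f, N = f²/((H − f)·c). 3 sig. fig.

Rearrange H = f²/(N·c) + f for N: N = f² / ((H − f)·c).
N = 48² / ((18300 − 48) × 0.063) = 2304 / 1150 ≈ 2.00.

f/2.00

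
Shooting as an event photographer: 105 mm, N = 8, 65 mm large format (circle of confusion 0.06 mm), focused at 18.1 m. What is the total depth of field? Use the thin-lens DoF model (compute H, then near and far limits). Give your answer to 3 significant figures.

Hyperfocal distance H = f²/(N·c) + f = 105²/(8 × 0.06) + 105 = 11025/0.48 + 105 ≈ 23073.8 mm ≈ 23.07 m.
Near limit Dn = s·(H − f)/(H + s − 2f) = 18100 × (23073.8 − 105) / (23073.8 + 18100 − 2 × 105) = 18100 × 22968.8 / 40963.8 ≈ 10149 mm.
Far limit Df = s·(H − f)/(H − s) = 18100 × (23073.8 − 105) / (23073.8 − 18100) = 18100 × 22968.8 / 4973.8 ≈ 83586 mm.
Depth of field = Df − Dn = 83586 − 10149 ≈ 73437 mm ≈ 73.4 m.

73.4 m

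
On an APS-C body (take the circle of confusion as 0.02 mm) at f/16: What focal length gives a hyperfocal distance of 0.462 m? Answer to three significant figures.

12.0 mm

From H = f²/(N·c) + f, with f ≪ H: f ≈ √(H·N·c) = √(462 × 16 × 0.02) = √147.84 ≈ 12.16 mm.
Exact: f² + N·c·f − N·c·H = 0 ⇒ f = (−N·c + √((N·c)² + 4·N·c·H))/2 = (−0.32 + √591.46)/2 ≈ 12.000 mm ≈ 12.0 mm.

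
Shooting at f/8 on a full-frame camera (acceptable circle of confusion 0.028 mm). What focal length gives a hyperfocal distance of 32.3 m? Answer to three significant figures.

84.9 mm

From H = f²/(N·c) + f, with f ≪ H: f ≈ √(H·N·c) = √(32300 × 8 × 0.028) = √7235.2 ≈ 85.06 mm.
Exact: f² + N·c·f − N·c·H = 0 ⇒ f = (−N·c + √((N·c)² + 4·N·c·H))/2 = (−0.224 + √28941)/2 ≈ 84.948 mm ≈ 84.9 mm.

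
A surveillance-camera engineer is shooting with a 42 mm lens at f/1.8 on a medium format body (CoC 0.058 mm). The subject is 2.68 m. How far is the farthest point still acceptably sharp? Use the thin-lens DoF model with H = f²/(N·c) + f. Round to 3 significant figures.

Hyperfocal distance H = f²/(N·c) + f = 42²/(1.8 × 0.058) + 42 = 1764/0.1044 + 42 ≈ 16938.6 mm ≈ 16.94 m.
Far limit Df = s·(H − f)/(H − s) = 2680 × (16938.6 − 42) / (16938.6 − 2680) = 2680 × 16896.6 / 14258.6 ≈ 3175.8 mm ≈ 3.18 m.

3.18 m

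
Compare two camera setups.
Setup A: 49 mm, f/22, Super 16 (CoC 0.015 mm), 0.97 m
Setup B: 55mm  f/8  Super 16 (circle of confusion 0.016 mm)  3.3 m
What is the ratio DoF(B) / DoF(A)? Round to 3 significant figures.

Setup A: H = 49²/(22×0.015) + 49 ≈ 7324.8 mm; DoF = Df − Dn = 1110.58 − 861.01 ≈ 249.57 mm.
Setup B: H = 55²/(8×0.016) + 55 ≈ 23687.8 mm; DoF = Df − Dn = 3825.24 − 2901.59 ≈ 923.65 mm.
Ratio = 923.65 / 249.57 ≈ 3.70.

3.70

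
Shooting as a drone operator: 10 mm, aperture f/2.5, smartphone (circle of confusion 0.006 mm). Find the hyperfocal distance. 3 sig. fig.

Hyperfocal distance H = f²/(N·c) + f = 10²/(2.5 × 0.006) + 10 = 100/0.015 + 10 ≈ 6676.7 mm ≈ 6.68 m.

6.68 m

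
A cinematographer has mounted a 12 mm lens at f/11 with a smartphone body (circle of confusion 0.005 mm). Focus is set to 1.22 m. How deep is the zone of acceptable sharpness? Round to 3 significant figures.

1.43 m

Hyperfocal distance H = f²/(N·c) + f = 12²/(11 × 0.005) + 12 = 144/0.055 + 12 ≈ 2630.2 mm ≈ 2.630 m.
Near limit Dn = s·(H − f)/(H + s − 2f) = 1220 × (2630.2 − 12) / (2630.2 + 1220 − 2 × 12) = 1220 × 2618.2 / 3826.2 ≈ 834.8 mm.
Far limit Df = s·(H − f)/(H − s) = 1220 × (2630.2 − 12) / (2630.2 − 1220) = 1220 × 2618.2 / 1410.2 ≈ 2265.1 mm.
Depth of field = Df − Dn = 2265.1 − 834.8 ≈ 1430.3 mm ≈ 1.43 m.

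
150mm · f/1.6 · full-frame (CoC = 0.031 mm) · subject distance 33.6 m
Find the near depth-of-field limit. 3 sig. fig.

31.3 m

Hyperfocal distance H = f²/(N·c) + f = 150²/(1.6 × 0.031) + 150 = 22500/0.0496 + 150 ≈ 453779.0 mm ≈ 453.8 m.
Near limit Dn = s·(H − f)/(H + s − 2f) = 33600 × (453779.0 − 150) / (453779.0 + 33600 − 2 × 150) = 33600 × 453629.0 / 487079.0 ≈ 31293 mm ≈ 31.3 m.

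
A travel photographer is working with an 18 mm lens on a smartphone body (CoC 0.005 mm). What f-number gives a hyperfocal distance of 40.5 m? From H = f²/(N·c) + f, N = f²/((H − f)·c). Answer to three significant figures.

Rearrange H = f²/(N·c) + f for N: N = f² / ((H − f)·c).
N = 18² / ((40500 − 18) × 0.005) = 324 / 202.4 ≈ 1.60.

f/1.60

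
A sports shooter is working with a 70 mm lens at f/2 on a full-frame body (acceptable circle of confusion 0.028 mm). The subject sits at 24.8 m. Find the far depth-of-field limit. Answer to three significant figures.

Hyperfocal distance H = f²/(N·c) + f = 70²/(2 × 0.028) + 70 = 4900/0.056 + 70 ≈ 87570.0 mm ≈ 87.57 m.
Far limit Df = s·(H − f)/(H − s) = 24800 × (87570.0 − 70) / (87570.0 − 24800) = 24800 × 87500.0 / 62770.0 ≈ 34571 mm ≈ 34.6 m.

34.6 m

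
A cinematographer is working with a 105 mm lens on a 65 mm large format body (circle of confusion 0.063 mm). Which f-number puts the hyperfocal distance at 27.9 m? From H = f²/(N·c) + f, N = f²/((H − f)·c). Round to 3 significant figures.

Rearrange H = f²/(N·c) + f for N: N = f² / ((H − f)·c).
N = 105² / ((27900 − 105) × 0.063) = 11025 / 1751 ≈ 6.30.

f/6.30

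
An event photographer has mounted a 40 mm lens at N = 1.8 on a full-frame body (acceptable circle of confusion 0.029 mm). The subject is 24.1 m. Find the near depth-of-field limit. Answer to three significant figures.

13.5 m

Hyperfocal distance H = f²/(N·c) + f = 40²/(1.8 × 0.029) + 40 = 1600/0.0522 + 40 ≈ 30691.3 mm ≈ 30.69 m.
Near limit Dn = s·(H − f)/(H + s − 2f) = 24100 × (30691.3 − 40) / (30691.3 + 24100 − 2 × 40) = 24100 × 30651.3 / 54711.3 ≈ 13502 mm ≈ 13.5 m.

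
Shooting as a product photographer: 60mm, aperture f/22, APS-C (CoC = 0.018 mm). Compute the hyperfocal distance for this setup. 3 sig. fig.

9.15 m

Hyperfocal distance H = f²/(N·c) + f = 60²/(22 × 0.018) + 60 = 3600/0.396 + 60 ≈ 9150.9 mm ≈ 9.15 m.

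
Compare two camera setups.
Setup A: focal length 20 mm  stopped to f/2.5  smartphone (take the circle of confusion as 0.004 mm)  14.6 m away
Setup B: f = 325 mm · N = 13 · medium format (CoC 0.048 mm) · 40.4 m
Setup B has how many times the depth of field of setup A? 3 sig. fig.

1.65

Setup A: H = 20²/(2.5×0.004) + 20 ≈ 40020.0 mm; DoF = Df − Dn = 22974 − 10700 ≈ 12274 mm.
Setup B: H = 325²/(13×0.048) + 325 ≈ 169595.8 mm; DoF = Df − Dn = 52932 − 32666 ≈ 20266 mm.
Ratio = 20266 / 12274 ≈ 1.65.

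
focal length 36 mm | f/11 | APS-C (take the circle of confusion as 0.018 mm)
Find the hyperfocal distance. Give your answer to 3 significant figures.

6.58 m

Hyperfocal distance H = f²/(N·c) + f = 36²/(11 × 0.018) + 36 = 1296/0.198 + 36 ≈ 6581.5 mm ≈ 6.58 m.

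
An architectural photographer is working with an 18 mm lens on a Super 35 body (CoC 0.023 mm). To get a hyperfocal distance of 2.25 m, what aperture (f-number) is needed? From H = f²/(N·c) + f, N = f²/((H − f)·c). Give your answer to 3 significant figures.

Rearrange H = f²/(N·c) + f for N: N = f² / ((H − f)·c).
N = 18² / ((2250 − 18) × 0.023) = 324 / 51.34 ≈ 6.31.

f/6.31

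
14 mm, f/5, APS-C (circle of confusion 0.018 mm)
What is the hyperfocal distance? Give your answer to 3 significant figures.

Hyperfocal distance H = f²/(N·c) + f = 14²/(5 × 0.018) + 14 = 196/0.09 + 14 ≈ 2191.8 mm ≈ 2.19 m.

2.19 m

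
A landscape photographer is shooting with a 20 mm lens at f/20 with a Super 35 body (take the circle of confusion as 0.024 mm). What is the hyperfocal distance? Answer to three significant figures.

Hyperfocal distance H = f²/(N·c) + f = 20²/(20 × 0.024) + 20 = 400/0.48 + 20 ≈ 853.3 mm ≈ 0.853 m.

0.853 m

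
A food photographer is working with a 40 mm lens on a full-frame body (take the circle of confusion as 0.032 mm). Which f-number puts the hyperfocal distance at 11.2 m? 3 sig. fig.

f/4.48

Rearrange H = f²/(N·c) + f for N: N = f² / ((H − f)·c).
N = 40² / ((11200 − 40) × 0.032) = 1600 / 357.1 ≈ 4.48.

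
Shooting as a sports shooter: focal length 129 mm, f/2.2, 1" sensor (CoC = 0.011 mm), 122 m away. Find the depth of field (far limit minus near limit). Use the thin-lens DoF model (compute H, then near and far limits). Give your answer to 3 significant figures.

44.6 m

Hyperfocal distance H = f²/(N·c) + f = 129²/(2.2 × 0.011) + 129 = 16641/0.0242 + 129 ≈ 687773.6 mm ≈ 687.8 m.
Near limit Dn = s·(H − f)/(H + s − 2f) = 122000 × (687773.6 − 129) / (687773.6 + 122000 − 2 × 129) = 122000 × 687644.6 / 809515.6 ≈ 103633 mm.
Far limit Df = s·(H − f)/(H − s) = 122000 × (687773.6 − 129) / (687773.6 − 122000) = 122000 × 687644.6 / 565773.6 ≈ 148280 mm.
Depth of field = Df − Dn = 148280 − 103633 ≈ 44647 mm ≈ 44.6 m.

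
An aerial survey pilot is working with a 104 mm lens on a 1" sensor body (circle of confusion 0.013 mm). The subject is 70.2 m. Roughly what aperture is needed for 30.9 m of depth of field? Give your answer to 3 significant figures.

f/2.50

Write h = H − f = f²/(N·c). The thin-lens limits are Dn = s·h/(h + (s−f)) and Df = s·h/(h − (s−f)), so DoF = Df − Dn = 2·s·(s−f)·h / (h² − (s−f)²).
That is a quadratic in h: DoF·h² − 2·s·(s−f)·h − DoF·(s−f)² = 0 ⇒ h = (s−f)·(s + √(s² + DoF²)) / DoF = 70096 × (70200 + √(70200² + 30900²)) / 30900 = 70096 × (70200 + 76699.7) / 30900 ≈ 333239 mm.
Then N = f²/(c·h) = 104² / (0.013 × 333239) = 10816 / 4332.1 ≈ 2.50.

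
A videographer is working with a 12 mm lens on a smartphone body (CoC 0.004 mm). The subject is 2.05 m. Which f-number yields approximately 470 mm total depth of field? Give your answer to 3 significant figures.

Write h = H − f = f²/(N·c). The thin-lens limits are Dn = s·h/(h + (s−f)) and Df = s·h/(h − (s−f)), so DoF = Df − Dn = 2·s·(s−f)·h / (h² − (s−f)²).
That is a quadratic in h: DoF·h² − 2·s·(s−f)·h − DoF·(s−f)² = 0 ⇒ h = (s−f)·(s + √(s² + DoF²)) / DoF = 2038 × (2050 + √(2050² + 470²)) / 470 = 2038 × (2050 + 2103.19) / 470 ≈ 18009 mm.
Then N = f²/(c·h) = 12² / (0.004 × 18009) = 144 / 72.036 ≈ 2.00.

f/2.00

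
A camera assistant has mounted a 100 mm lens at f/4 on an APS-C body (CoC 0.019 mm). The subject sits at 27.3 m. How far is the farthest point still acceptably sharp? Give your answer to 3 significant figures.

Hyperfocal distance H = f²/(N·c) + f = 100²/(4 × 0.019) + 100 = 10000/0.076 + 100 ≈ 131678.9 mm ≈ 131.7 m.
Far limit Df = s·(H − f)/(H − s) = 27300 × (131678.9 − 100) / (131678.9 − 27300) = 27300 × 131578.9 / 104378.9 ≈ 34414 mm ≈ 34.4 m.

34.4 m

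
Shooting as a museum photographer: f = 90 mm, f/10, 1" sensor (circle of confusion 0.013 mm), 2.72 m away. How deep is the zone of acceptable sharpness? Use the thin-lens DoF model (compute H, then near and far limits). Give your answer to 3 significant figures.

Hyperfocal distance H = f²/(N·c) + f = 90²/(10 × 0.013) + 90 = 8100/0.13 + 90 ≈ 62397.7 mm ≈ 62.40 m.
Near limit Dn = s·(H − f)/(H + s − 2f) = 2720 × (62397.7 − 90) / (62397.7 + 2720 − 2 × 90) = 2720 × 62307.7 / 64937.7 ≈ 2609.84 mm.
Far limit Df = s·(H − f)/(H − s) = 2720 × (62397.7 − 90) / (62397.7 − 2720) = 2720 × 62307.7 / 59677.7 ≈ 2839.87 mm.
Depth of field = Df − Dn = 2839.87 − 2609.84 ≈ 230.03 mm.

230 mm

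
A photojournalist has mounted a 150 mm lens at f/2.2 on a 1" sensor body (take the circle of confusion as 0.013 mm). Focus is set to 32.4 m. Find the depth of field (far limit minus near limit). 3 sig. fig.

Hyperfocal distance H = f²/(N·c) + f = 150²/(2.2 × 0.013) + 150 = 22500/0.0286 + 150 ≈ 786863.3 mm ≈ 786.9 m.
Near limit Dn = s·(H − f)/(H + s − 2f) = 32400 × (786863.3 − 150) / (786863.3 + 32400 − 2 × 150) = 32400 × 786713.3 / 818963.3 ≈ 31124.1 mm.
Far limit Df = s·(H − f)/(H − s) = 32400 × (786863.3 − 150) / (786863.3 − 32400) = 32400 × 786713.3 / 754463.3 ≈ 33785.0 mm.
Depth of field = Df − Dn = 33785.0 − 31124.1 ≈ 2660.9 mm ≈ 2.66 m.

2.66 m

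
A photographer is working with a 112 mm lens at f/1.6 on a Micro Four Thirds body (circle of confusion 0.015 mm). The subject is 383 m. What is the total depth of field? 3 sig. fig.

1210 m

Hyperfocal distance H = f²/(N·c) + f = 112²/(1.6 × 0.015) + 112 = 12544/0.024 + 112 ≈ 522778.7 mm ≈ 522.8 m.
Near limit Dn = s·(H − f)/(H + s − 2f) = 383000 × (522778.7 − 112) / (522778.7 + 383000 − 2 × 112) = 383000 × 522666.7 / 905554.7 ≈ 221059 mm.
Far limit Df = s·(H − f)/(H − s) = 383000 × (522778.7 − 112) / (522778.7 − 383000) = 383000 × 522666.7 / 139778.7 ≈ 1432131 mm.
Depth of field = Df − Dn = 1432131 − 221059 ≈ 1211072 mm ≈ 1210 m.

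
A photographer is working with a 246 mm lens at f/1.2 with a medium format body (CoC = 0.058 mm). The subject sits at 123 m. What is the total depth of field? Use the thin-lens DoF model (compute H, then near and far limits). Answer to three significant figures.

Hyperfocal distance H = f²/(N·c) + f = 246²/(1.2 × 0.058) + 246 = 60516/0.0696 + 246 ≈ 869728.8 mm ≈ 869.7 m.
Near limit Dn = s·(H − f)/(H + s − 2f) = 123000 × (869728.8 − 246) / (869728.8 + 123000 − 2 × 246) = 123000 × 869482.8 / 992236.8 ≈ 107783 mm.
Far limit Df = s·(H − f)/(H − s) = 123000 × (869728.8 − 246) / (869728.8 − 123000) = 123000 × 869482.8 / 746728.8 ≈ 143220 mm.
Depth of field = Df − Dn = 143220 − 107783 ≈ 35437 mm ≈ 35.4 m.

35.4 m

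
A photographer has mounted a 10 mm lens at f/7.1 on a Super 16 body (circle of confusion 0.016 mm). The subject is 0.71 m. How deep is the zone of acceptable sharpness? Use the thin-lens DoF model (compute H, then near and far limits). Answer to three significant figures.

3.07 m

Hyperfocal distance H = f²/(N·c) + f = 10²/(7.1 × 0.016) + 10 = 100/0.1136 + 10 ≈ 890.3 mm ≈ 0.890 m.
Near limit Dn = s·(H − f)/(H + s − 2f) = 710 × (890.3 − 10) / (890.3 + 710 − 2 × 10) = 710 × 880.3 / 1580.3 ≈ 395.5 mm.
Far limit Df = s·(H − f)/(H − s) = 710 × (890.3 − 10) / (890.3 − 710) = 710 × 880.3 / 180.3 ≈ 3466.8 mm.
Depth of field = Df − Dn = 3466.8 − 395.5 ≈ 3071.3 mm ≈ 3.07 m.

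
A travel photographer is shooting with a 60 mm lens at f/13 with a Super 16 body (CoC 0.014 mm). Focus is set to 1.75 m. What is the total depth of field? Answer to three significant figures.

Hyperfocal distance H = f²/(N·c) + f = 60²/(13 × 0.014) + 60 = 3600/0.182 + 60 ≈ 19840.2 mm ≈ 19.84 m.
Near limit Dn = s·(H − f)/(H + s − 2f) = 1750 × (19840.2 − 60) / (19840.2 + 1750 − 2 × 60) = 1750 × 19780.2 / 21470.2 ≈ 1612.25 mm.
Far limit Df = s·(H − f)/(H − s) = 1750 × (19840.2 − 60) / (19840.2 − 1750) = 1750 × 19780.2 / 18090.2 ≈ 1913.49 mm.
Depth of field = Df − Dn = 1913.49 − 1612.25 ≈ 301.24 mm.

301 mm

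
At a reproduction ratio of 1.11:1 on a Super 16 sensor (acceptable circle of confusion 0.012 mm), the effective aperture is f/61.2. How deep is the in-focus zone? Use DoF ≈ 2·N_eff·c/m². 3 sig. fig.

At magnification m, DoF ≈ 2·N_eff·c/m² = 2 × 61.2 × 0.012 / 1.11² = 1.469 / 1.232 ≈ 1.19 mm.

1.19 mm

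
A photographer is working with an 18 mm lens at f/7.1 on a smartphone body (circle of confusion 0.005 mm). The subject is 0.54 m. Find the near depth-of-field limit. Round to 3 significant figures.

Hyperfocal distance H = f²/(N·c) + f = 18²/(7.1 × 0.005) + 18 = 324/0.0355 + 18 ≈ 9144.8 mm ≈ 9.145 m.
Near limit Dn = s·(H − f)/(H + s − 2f) = 540 × (9144.8 − 18) / (9144.8 + 540 − 2 × 18) = 540 × 9126.8 / 9648.8 ≈ 510.79 mm ≈ 0.511 m.

0.511 m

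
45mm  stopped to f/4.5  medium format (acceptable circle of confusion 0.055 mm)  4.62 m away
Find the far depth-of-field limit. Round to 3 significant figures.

Hyperfocal distance H = f²/(N·c) + f = 45²/(4.5 × 0.055) + 45 = 2025/0.2475 + 45 ≈ 8226.8 mm ≈ 8.227 m.
Far limit Df = s·(H − f)/(H − s) = 4620 × (8226.8 − 45) / (8226.8 − 4620) = 4620 × 8181.8 / 3606.8 ≈ 10480 mm ≈ 10.5 m.

10.5 m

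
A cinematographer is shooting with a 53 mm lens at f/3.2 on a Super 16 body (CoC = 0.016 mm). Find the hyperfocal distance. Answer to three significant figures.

54.9 m

Hyperfocal distance H = f²/(N·c) + f = 53²/(3.2 × 0.016) + 53 = 2809/0.0512 + 53 ≈ 54916.3 mm ≈ 54.9 m.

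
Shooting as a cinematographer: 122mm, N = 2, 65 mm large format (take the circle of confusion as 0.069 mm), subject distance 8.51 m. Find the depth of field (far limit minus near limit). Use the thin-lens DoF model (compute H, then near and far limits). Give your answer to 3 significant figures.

Hyperfocal distance H = f²/(N·c) + f = 122²/(2 × 0.069) + 122 = 14884/0.138 + 122 ≈ 107977.1 mm ≈ 108.0 m.
Near limit Dn = s·(H − f)/(H + s − 2f) = 8510 × (107977.1 − 122) / (107977.1 + 8510 − 2 × 122) = 8510 × 107855.1 / 116243.1 ≈ 7895.9 mm.
Far limit Df = s·(H − f)/(H − s) = 8510 × (107977.1 − 122) / (107977.1 − 8510) = 8510 × 107855.1 / 99467.1 ≈ 9227.6 mm.
Depth of field = Df − Dn = 9227.6 − 7895.9 ≈ 1331.7 mm ≈ 1.33 m.

1.33 m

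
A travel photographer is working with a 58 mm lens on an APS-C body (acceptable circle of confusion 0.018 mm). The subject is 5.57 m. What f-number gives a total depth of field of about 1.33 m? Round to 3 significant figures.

f/3.99

Write h = H − f = f²/(N·c). The thin-lens limits are Dn = s·h/(h + (s−f)) and Df = s·h/(h − (s−f)), so DoF = Df − Dn = 2·s·(s−f)·h / (h² − (s−f)²).
That is a quadratic in h: DoF·h² − 2·s·(s−f)·h − DoF·(s−f)² = 0 ⇒ h = (s−f)·(s + √(s² + DoF²)) / DoF = 5512 × (5570 + √(5570² + 1330²)) / 1330 = 5512 × (5570 + 5726.59) / 1330 ≈ 46817 mm.
Then N = f²/(c·h) = 58² / (0.018 × 46817) = 3364 / 842.71 ≈ 3.99.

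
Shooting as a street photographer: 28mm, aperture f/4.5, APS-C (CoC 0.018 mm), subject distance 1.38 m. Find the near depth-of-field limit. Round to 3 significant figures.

Hyperfocal distance H = f²/(N·c) + f = 28²/(4.5 × 0.018) + 28 = 784/0.081 + 28 ≈ 9707.0 mm ≈ 9.707 m.
Near limit Dn = s·(H − f)/(H + s − 2f) = 1380 × (9707.0 − 28) / (9707.0 + 1380 − 2 × 28) = 1380 × 9679.0 / 11031.0 ≈ 1210.9 mm ≈ 1.21 m.

1.21 m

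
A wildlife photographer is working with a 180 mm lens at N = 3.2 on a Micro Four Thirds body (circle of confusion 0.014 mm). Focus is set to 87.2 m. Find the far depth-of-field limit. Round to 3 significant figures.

Hyperfocal distance H = f²/(N·c) + f = 180²/(3.2 × 0.014) + 180 = 32400/0.0448 + 180 ≈ 723394.3 mm ≈ 723.4 m.
Far limit Df = s·(H − f)/(H − s) = 87200 × (723394.3 − 180) / (723394.3 − 87200) = 87200 × 723214.3 / 636194.3 ≈ 99127 mm ≈ 99.1 m.

99.1 m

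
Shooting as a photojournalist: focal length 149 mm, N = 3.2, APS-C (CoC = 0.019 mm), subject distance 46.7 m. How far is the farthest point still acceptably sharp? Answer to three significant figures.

53.5 m

Hyperfocal distance H = f²/(N·c) + f = 149²/(3.2 × 0.019) + 149 = 22201/0.0608 + 149 ≈ 365297.0 mm ≈ 365.3 m.
Far limit Df = s·(H − f)/(H − s) = 46700 × (365297.0 − 149) / (365297.0 − 46700) = 46700 × 365148.0 / 318597.0 ≈ 53523 mm ≈ 53.5 m.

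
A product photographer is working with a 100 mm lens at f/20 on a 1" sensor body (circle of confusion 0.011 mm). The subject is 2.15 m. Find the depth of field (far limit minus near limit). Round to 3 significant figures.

194 mm

Hyperfocal distance H = f²/(N·c) + f = 100²/(20 × 0.011) + 100 = 10000/0.22 + 100 ≈ 45554.5 mm ≈ 45.55 m.
Near limit Dn = s·(H − f)/(H + s − 2f) = 2150 × (45554.5 − 100) / (45554.5 + 2150 − 2 × 100) = 2150 × 45454.5 / 47504.5 ≈ 2057.22 mm.
Far limit Df = s·(H − f)/(H − s) = 2150 × (45554.5 − 100) / (45554.5 − 2150) = 2150 × 45454.5 / 43404.5 ≈ 2251.54 mm.
Depth of field = Df − Dn = 2251.54 − 2057.22 ≈ 194.32 mm.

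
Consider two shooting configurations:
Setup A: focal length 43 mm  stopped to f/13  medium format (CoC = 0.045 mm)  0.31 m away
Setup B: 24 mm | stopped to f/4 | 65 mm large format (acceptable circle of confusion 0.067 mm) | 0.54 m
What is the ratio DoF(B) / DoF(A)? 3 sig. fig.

5.22

Setup A: H = 43²/(13×0.045) + 43 ≈ 3203.7 mm; DoF = Df − Dn = 338.604 − 285.852 ≈ 52.752 mm.
Setup B: H = 24²/(4×0.067) + 24 ≈ 2173.3 mm; DoF = Df − Dn = 710.60 − 435.45 ≈ 275.15 mm.
Ratio = 275.15 / 52.752 ≈ 5.22.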